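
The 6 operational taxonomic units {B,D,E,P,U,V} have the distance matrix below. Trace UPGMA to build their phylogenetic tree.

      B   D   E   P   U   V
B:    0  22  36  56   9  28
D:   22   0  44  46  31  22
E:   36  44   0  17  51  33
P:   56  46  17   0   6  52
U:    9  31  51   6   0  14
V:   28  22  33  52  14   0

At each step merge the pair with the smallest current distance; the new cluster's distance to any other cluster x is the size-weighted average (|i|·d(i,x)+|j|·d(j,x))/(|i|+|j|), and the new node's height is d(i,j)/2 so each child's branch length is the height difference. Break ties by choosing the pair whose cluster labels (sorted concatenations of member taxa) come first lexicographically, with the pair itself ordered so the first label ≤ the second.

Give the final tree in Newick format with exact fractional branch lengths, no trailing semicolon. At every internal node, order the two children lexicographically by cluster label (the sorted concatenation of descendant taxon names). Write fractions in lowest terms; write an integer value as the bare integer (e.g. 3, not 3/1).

1. join P+U (d=6) ⇒ PU; edges |P|=3, |U|=3
  updated: d(B,PU)=65/2, d(D,PU)=77/2, d(E,PU)=34, d(PU,V)=33
2. join B+D (d=22) ⇒ BD; edges |B|=11, |D|=11
  updated: d(BD,E)=40, d(BD,PU)=71/2, d(BD,V)=25
3. join BD+V (d=25) ⇒ BDV; edges |BD|=3/2, |V|=25/2
  updated: d(BDV,E)=113/3, d(BDV,PU)=104/3
4. join E+PU (d=34) ⇒ EPU; edges |E|=17, |PU|=14
  updated: d(BDV,EPU)=107/3
5. join BDV+EPU (d=107/3) ⇒ BDEPUV; edges |BDV|=16/3, |EPU|=5/6
final tree: (((B:11,D:11):3/2,V:25/2):16/3,(E:17,(P:3,U:3):14):5/6)
total length: 475/6

(((B:11,D:11):3/2,V:25/2):16/3,(E:17,(P:3,U:3):14):5/6)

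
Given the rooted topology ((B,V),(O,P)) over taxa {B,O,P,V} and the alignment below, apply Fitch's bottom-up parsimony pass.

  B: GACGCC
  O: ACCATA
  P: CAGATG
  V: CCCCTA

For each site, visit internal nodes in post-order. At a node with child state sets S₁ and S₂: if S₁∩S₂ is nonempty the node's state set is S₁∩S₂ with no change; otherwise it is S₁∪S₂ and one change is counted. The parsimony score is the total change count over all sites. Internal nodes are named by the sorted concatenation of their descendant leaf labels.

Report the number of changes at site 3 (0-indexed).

2

site 0, node BV: B={G} ∪ V={C} → {C,G} (+1)
site 0, node OP: O={A} ∪ P={C} → {A,C} (+1)
site 0, node BOPV: BV={C,G} ∩ OP={A,C} → {C} (+0)
site 1, node BV: B={A} ∪ V={C} → {A,C} (+1)
site 1, node OP: O={C} ∪ P={A} → {A,C} (+1)
site 1, node BOPV: BV={A,C} ∩ OP={A,C} → {A,C} (+0)
site 2, node BV: B={C} ∩ V={C} → {C} (+0)
site 2, node OP: O={C} ∪ P={G} → {C,G} (+1)
site 2, node BOPV: BV={C} ∩ OP={C,G} → {C} (+0)
site 3, node BV: B={G} ∪ V={C} → {C,G} (+1)
site 3, node OP: O={A} ∩ P={A} → {A} (+0)
site 3, node BOPV: BV={C,G} ∪ OP={A} → {A,C,G} (+1)
site 4, node BV: B={C} ∪ V={T} → {C,T} (+1)
site 4, node OP: O={T} ∩ P={T} → {T} (+0)
site 4, node BOPV: BV={C,T} ∩ OP={T} → {T} (+0)
site 5, node BV: B={C} ∪ V={A} → {A,C} (+1)
site 5, node OP: O={A} ∪ P={G} → {A,G} (+1)
site 5, node BOPV: BV={A,C} ∩ OP={A,G} → {A} (+0)
per-site changes: [2, 2, 1, 2, 1, 2]; total = 10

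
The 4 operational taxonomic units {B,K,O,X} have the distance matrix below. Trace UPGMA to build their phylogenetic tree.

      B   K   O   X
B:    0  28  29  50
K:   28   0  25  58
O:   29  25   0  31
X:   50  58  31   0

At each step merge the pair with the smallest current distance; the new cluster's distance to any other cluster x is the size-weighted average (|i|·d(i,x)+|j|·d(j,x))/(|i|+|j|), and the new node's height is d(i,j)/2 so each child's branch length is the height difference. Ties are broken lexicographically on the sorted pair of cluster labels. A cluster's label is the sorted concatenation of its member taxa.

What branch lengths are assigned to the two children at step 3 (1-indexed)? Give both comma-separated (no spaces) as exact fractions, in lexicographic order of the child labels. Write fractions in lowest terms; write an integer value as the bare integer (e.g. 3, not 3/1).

107/12,139/6

1. join K+O (d=25) ⇒ KO; edges |K|=25/2, |O|=25/2
  updated: d(B,KO)=57/2, d(KO,X)=89/2
2. join B+KO (d=57/2) ⇒ BKO; edges |B|=57/4, |KO|=7/4
  updated: d(BKO,X)=139/3
3. join BKO+X (d=139/3) ⇒ BKOX; edges |BKO|=107/12, |X|=139/6
final tree: ((B:57/4,(K:25/2,O:25/2):7/4):107/12,X:139/6)
total length: 877/12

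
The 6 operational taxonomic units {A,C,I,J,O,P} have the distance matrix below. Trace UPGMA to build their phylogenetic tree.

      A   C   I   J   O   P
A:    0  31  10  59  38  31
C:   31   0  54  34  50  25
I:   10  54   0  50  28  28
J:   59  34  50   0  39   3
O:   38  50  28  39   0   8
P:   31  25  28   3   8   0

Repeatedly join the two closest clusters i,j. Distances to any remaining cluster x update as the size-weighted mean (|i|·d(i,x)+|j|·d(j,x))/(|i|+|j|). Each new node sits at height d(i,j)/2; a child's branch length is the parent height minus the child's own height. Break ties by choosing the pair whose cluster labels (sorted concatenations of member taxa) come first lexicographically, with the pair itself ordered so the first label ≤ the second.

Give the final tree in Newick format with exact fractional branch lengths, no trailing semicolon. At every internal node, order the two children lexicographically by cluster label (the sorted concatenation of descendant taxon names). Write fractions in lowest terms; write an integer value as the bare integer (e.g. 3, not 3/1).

step 1: merge (J,P) at d=3; branch lengths J→3/2, P→3/2; new cluster JP
  updated: d(A,JP)=45, d(C,JP)=59/2, d(I,JP)=39, d(JP,O)=47/2
step 2: merge (A,I) at d=10; branch lengths A→5, I→5; new cluster AI
  updated: d(AI,C)=85/2, d(AI,JP)=42, d(AI,O)=33
step 3: merge (JP,O) at d=47/2; branch lengths JP→41/4, O→47/4; new cluster JOP
  updated: d(AI,JOP)=39, d(C,JOP)=109/3
step 4: merge (C,JOP) at d=109/3; branch lengths C→109/6, JOP→77/12; new cluster CJOP
  updated: d(AI,CJOP)=319/8
step 5: merge (AI,CJOP) at d=319/8; branch lengths AI→239/16, CJOP→85/48; new cluster ACIJOP
final tree: ((A:5,I:5):239/16,(C:109/6,((J:3/2,P:3/2):41/4,O:47/4):77/12):85/48)
total length: 1831/24

((A:5,I:5):239/16,(C:109/6,((J:3/2,P:3/2):41/4,O:47/4):77/12):85/48)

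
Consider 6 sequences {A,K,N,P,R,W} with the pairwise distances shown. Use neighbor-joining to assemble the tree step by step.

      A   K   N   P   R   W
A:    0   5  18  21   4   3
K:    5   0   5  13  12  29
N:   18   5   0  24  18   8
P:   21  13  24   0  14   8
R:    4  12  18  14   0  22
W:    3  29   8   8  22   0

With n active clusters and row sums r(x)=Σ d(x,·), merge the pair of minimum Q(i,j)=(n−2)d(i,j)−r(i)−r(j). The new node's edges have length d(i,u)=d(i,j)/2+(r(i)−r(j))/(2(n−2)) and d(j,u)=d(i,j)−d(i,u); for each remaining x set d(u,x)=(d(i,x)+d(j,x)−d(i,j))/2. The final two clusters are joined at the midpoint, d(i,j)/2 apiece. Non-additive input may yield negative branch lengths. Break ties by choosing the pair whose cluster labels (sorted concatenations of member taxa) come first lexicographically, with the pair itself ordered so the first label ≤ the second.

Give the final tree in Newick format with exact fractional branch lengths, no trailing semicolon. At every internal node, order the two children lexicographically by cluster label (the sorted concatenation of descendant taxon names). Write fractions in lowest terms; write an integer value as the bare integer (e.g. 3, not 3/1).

iteration 1: select P,W (d=8, Q=-118); attach at lengths (21/4, 11/4); label the merged cluster PW
  updated: d(A,PW)=8, d(K,PW)=17, d(N,PW)=12, d(PW,R)=14
iteration 2: select K,N (d=5, Q=-77); attach at lengths (1/6, 29/6); label the merged cluster KN
  updated: d(A,KN)=9, d(KN,PW)=12, d(KN,R)=25/2
iteration 3: select A,R (d=4, Q=-87/2); attach at lengths (-3/8, 35/8); label the merged cluster AR
  updated: d(AR,KN)=35/4, d(AR,PW)=9
iteration 4: select AR,KN (d=35/4, Q=-119/4); attach at lengths (23/8, 47/8); label the merged cluster AKNR
  updated: d(AKNR,PW)=49/8
iteration 5: select AKNR,PW (d=49/8); attach at lengths (49/16, 49/16); label the merged cluster AKNPRW
final tree: (((A:-3/8,R:35/8):23/8,(K:1/6,N:29/6):47/8):49/16,(P:21/4,W:11/4):49/16)
total length: 255/8

(((A:-3/8,R:35/8):23/8,(K:1/6,N:29/6):47/8):49/16,(P:21/4,W:11/4):49/16)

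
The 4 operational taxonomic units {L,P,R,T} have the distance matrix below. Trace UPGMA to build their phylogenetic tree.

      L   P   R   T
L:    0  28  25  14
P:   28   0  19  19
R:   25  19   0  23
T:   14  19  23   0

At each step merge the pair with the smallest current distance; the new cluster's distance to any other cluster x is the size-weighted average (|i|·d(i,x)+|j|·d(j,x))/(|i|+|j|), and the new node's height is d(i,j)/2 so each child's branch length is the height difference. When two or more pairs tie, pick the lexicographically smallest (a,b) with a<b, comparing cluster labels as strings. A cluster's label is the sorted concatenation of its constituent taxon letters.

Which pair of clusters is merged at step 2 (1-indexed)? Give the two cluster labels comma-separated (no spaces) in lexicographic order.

1. join L+T (d=14) ⇒ LT; edges |L|=7, |T|=7
  updated: d(LT,P)=47/2, d(LT,R)=24
2. join P+R (d=19) ⇒ PR; edges |P|=19/2, |R|=19/2
  updated: d(LT,PR)=95/4
3. join LT+PR (d=95/4) ⇒ LPRT; edges |LT|=39/8, |PR|=19/8
final tree: ((L:7,T:7):39/8,(P:19/2,R:19/2):19/8)
total length: 161/4

P,R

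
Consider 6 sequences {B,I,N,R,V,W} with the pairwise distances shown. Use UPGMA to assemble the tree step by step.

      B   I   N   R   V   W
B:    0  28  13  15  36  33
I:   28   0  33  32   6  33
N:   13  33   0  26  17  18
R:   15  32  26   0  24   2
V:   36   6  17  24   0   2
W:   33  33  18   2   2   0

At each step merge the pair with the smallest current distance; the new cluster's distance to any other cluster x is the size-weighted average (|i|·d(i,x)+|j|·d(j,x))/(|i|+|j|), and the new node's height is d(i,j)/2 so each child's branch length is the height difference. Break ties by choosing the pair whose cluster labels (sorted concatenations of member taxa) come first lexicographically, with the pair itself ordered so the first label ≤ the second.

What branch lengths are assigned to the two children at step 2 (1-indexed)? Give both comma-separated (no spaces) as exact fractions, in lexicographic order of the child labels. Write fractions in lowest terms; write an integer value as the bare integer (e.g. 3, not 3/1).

3,3

iteration 1: select R,W (d=2); attach at lengths (1, 1); label the merged cluster RW
  updated: d(B,RW)=24, d(I,RW)=65/2, d(N,RW)=22, d(RW,V)=13
iteration 2: select I,V (d=6); attach at lengths (3, 3); label the merged cluster IV
  updated: d(B,IV)=32, d(IV,N)=25, d(IV,RW)=91/4
iteration 3: select B,N (d=13); attach at lengths (13/2, 13/2); label the merged cluster BN
  updated: d(BN,IV)=57/2, d(BN,RW)=23
iteration 4: select IV,RW (d=91/4); attach at lengths (67/8, 83/8); label the merged cluster IRVW
  updated: d(BN,IRVW)=103/4
iteration 5: select BN,IRVW (d=103/4); attach at lengths (51/8, 3/2); label the merged cluster BINRVW
final tree: ((B:13/2,N:13/2):51/8,((I:3,V:3):67/8,(R:1,W:1):83/8):3/2)
total length: 381/8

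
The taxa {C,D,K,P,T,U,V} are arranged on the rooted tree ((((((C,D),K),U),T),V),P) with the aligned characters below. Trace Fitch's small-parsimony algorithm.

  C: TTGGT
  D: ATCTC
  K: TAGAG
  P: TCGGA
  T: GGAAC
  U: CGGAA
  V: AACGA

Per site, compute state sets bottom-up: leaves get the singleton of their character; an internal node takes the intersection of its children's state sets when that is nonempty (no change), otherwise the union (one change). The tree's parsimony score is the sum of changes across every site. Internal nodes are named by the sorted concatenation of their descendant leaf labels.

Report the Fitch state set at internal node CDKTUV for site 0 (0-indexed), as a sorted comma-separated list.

site 0, node CD: C={T} ∪ D={A} → {A,T} (+1)
site 0, node CDK: CD={A,T} ∩ K={T} → {T} (+0)
site 0, node CDKU: CDK={T} ∪ U={C} → {C,T} (+1)
site 0, node CDKTU: CDKU={C,T} ∪ T={G} → {C,G,T} (+1)
site 0, node CDKTUV: CDKTU={C,G,T} ∪ V={A} → {A,C,G,T} (+1)
site 0, node CDKPTUV: CDKTUV={A,C,G,T} ∩ P={T} → {T} (+0)
site 1, node CD: C={T} ∩ D={T} → {T} (+0)
site 1, node CDK: CD={T} ∪ K={A} → {A,T} (+1)
site 1, node CDKU: CDK={A,T} ∪ U={G} → {A,G,T} (+1)
site 1, node CDKTU: CDKU={A,G,T} ∩ T={G} → {G} (+0)
site 1, node CDKTUV: CDKTU={G} ∪ V={A} → {A,G} (+1)
site 1, node CDKPTUV: CDKTUV={A,G} ∪ P={C} → {A,C,G} (+1)
site 2, node CD: C={G} ∪ D={C} → {C,G} (+1)
site 2, node CDK: CD={C,G} ∩ K={G} → {G} (+0)
site 2, node CDKU: CDK={G} ∩ U={G} → {G} (+0)
site 2, node CDKTU: CDKU={G} ∪ T={A} → {A,G} (+1)
site 2, node CDKTUV: CDKTU={A,G} ∪ V={C} → {A,C,G} (+1)
site 2, node CDKPTUV: CDKTUV={A,C,G} ∩ P={G} → {G} (+0)
site 3, node CD: C={G} ∪ D={T} → {G,T} (+1)
site 3, node CDK: CD={G,T} ∪ K={A} → {A,G,T} (+1)
site 3, node CDKU: CDK={A,G,T} ∩ U={A} → {A} (+0)
site 3, node CDKTU: CDKU={A} ∩ T={A} → {A} (+0)
site 3, node CDKTUV: CDKTU={A} ∪ V={G} → {A,G} (+1)
site 3, node CDKPTUV: CDKTUV={A,G} ∩ P={G} → {G} (+0)
site 4, node CD: C={T} ∪ D={C} → {C,T} (+1)
site 4, node CDK: CD={C,T} ∪ K={G} → {C,G,T} (+1)
site 4, node CDKU: CDK={C,G,T} ∪ U={A} → {A,C,G,T} (+1)
site 4, node CDKTU: CDKU={A,C,G,T} ∩ T={C} → {C} (+0)
site 4, node CDKTUV: CDKTU={C} ∪ V={A} → {A,C} (+1)
site 4, node CDKPTUV: CDKTUV={A,C} ∩ P={A} → {A} (+0)
per-site changes: [4, 4, 3, 3, 4]; total = 18

A,C,G,T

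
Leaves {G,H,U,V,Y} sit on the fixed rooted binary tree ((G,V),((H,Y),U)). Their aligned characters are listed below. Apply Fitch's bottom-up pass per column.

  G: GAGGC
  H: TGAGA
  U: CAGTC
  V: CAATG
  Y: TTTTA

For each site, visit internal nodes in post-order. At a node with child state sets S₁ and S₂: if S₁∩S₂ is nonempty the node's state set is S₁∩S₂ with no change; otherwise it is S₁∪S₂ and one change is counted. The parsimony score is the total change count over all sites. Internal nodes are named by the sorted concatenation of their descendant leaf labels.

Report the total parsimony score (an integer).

GV@0: {G} ∪ {C} = {C,G} (union, +1)
HY@0: {T} ∩ {T} = {T} (intersection, +0)
HUY@0: {T} ∪ {C} = {C,T} (union, +1)
GHUVY@0: {C,G} ∩ {C,T} = {C} (intersection, +0)
GV@1: {A} ∩ {A} = {A} (intersection, +0)
HY@1: {G} ∪ {T} = {G,T} (union, +1)
HUY@1: {G,T} ∪ {A} = {A,G,T} (union, +1)
GHUVY@1: {A} ∩ {A,G,T} = {A} (intersection, +0)
GV@2: {G} ∪ {A} = {A,G} (union, +1)
HY@2: {A} ∪ {T} = {A,T} (union, +1)
HUY@2: {A,T} ∪ {G} = {A,G,T} (union, +1)
GHUVY@2: {A,G} ∩ {A,G,T} = {A,G} (intersection, +0)
GV@3: {G} ∪ {T} = {G,T} (union, +1)
HY@3: {G} ∪ {T} = {G,T} (union, +1)
HUY@3: {G,T} ∩ {T} = {T} (intersection, +0)
GHUVY@3: {G,T} ∩ {T} = {T} (intersection, +0)
GV@4: {C} ∪ {G} = {C,G} (union, +1)
HY@4: {A} ∩ {A} = {A} (intersection, +0)
HUY@4: {A} ∪ {C} = {A,C} (union, +1)
GHUVY@4: {C,G} ∩ {A,C} = {C} (intersection, +0)
per-site changes: [2, 2, 3, 2, 2]; total = 11

11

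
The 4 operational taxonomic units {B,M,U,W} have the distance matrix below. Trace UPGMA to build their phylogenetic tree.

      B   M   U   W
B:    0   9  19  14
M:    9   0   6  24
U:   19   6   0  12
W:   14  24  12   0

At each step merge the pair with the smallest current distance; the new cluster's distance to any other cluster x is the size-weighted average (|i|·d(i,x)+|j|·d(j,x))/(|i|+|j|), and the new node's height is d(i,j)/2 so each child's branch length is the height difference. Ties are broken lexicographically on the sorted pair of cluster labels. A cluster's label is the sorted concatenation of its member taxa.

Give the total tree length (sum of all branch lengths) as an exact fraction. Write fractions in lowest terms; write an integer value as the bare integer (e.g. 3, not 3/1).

1. join M+U (d=6) ⇒ MU; edges |M|=3, |U|=3
  updated: d(B,MU)=14, d(MU,W)=18
2. join B+MU (d=14) ⇒ BMU; edges |B|=7, |MU|=4
  updated: d(BMU,W)=50/3
3. join BMU+W (d=50/3) ⇒ BMUW; edges |BMU|=4/3, |W|=25/3
final tree: ((B:7,(M:3,U:3):4):4/3,W:25/3)
total length: 80/3

80/3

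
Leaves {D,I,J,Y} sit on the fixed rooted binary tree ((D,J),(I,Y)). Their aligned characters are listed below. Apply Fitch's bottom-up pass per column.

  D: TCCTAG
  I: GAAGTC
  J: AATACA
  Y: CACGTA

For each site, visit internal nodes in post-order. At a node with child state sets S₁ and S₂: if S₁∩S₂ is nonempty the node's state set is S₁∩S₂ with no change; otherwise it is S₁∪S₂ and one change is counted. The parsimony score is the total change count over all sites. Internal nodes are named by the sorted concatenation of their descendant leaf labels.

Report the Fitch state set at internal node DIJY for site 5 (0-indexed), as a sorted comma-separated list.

A

site 0, node DJ: D={T} ∪ J={A} → {A,T} (+1)
site 0, node IY: I={G} ∪ Y={C} → {C,G} (+1)
site 0, node DIJY: DJ={A,T} ∪ IY={C,G} → {A,C,G,T} (+1)
site 1, node DJ: D={C} ∪ J={A} → {A,C} (+1)
site 1, node IY: I={A} ∩ Y={A} → {A} (+0)
site 1, node DIJY: DJ={A,C} ∩ IY={A} → {A} (+0)
site 2, node DJ: D={C} ∪ J={T} → {C,T} (+1)
site 2, node IY: I={A} ∪ Y={C} → {A,C} (+1)
site 2, node DIJY: DJ={C,T} ∩ IY={A,C} → {C} (+0)
site 3, node DJ: D={T} ∪ J={A} → {A,T} (+1)
site 3, node IY: I={G} ∩ Y={G} → {G} (+0)
site 3, node DIJY: DJ={A,T} ∪ IY={G} → {A,G,T} (+1)
site 4, node DJ: D={A} ∪ J={C} → {A,C} (+1)
site 4, node IY: I={T} ∩ Y={T} → {T} (+0)
site 4, node DIJY: DJ={A,C} ∪ IY={T} → {A,C,T} (+1)
site 5, node DJ: D={G} ∪ J={A} → {A,G} (+1)
site 5, node IY: I={C} ∪ Y={A} → {A,C} (+1)
site 5, node DIJY: DJ={A,G} ∩ IY={A,C} → {A} (+0)
per-site changes: [3, 1, 2, 2, 2, 2]; total = 12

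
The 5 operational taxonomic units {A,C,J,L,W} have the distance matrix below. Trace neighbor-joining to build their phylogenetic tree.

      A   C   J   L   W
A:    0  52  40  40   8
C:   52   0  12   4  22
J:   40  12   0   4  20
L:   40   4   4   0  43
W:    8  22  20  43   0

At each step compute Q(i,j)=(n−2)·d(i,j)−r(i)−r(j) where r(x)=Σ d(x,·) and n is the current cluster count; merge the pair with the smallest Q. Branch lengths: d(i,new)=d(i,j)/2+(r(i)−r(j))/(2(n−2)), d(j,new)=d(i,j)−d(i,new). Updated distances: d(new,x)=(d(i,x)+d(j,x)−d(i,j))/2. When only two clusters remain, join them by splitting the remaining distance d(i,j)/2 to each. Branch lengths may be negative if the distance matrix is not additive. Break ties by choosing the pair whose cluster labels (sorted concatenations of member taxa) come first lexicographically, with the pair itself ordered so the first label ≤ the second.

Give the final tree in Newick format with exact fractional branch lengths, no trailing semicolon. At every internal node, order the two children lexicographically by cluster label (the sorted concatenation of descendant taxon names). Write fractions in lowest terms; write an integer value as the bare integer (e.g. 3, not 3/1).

1. join A+W (d=8, Q=-209) ⇒ AW; edges |A|=71/6, |W|=-23/6
  updated: d(AW,C)=33, d(AW,J)=26, d(AW,L)=75/2
2. join AW+J (d=26, Q=-173/2) ⇒ AJW; edges |AW|=213/8, |J|=-5/8
  updated: d(AJW,C)=19/2, d(AJW,L)=31/4
3. join AJW+C (d=19/2, Q=-85/4) ⇒ ACJW; edges |AJW|=53/8, |C|=23/8
  updated: d(ACJW,L)=9/8
4. join ACJW+L (d=9/8) ⇒ ACJLW; edges |ACJW|=9/16, |L|=9/16
final tree: ((((A:71/6,W:-23/6):213/8,J:-5/8):53/8,C:23/8):9/16,L:9/16)
total length: 357/8

((((A:71/6,W:-23/6):213/8,J:-5/8):53/8,C:23/8):9/16,L:9/16)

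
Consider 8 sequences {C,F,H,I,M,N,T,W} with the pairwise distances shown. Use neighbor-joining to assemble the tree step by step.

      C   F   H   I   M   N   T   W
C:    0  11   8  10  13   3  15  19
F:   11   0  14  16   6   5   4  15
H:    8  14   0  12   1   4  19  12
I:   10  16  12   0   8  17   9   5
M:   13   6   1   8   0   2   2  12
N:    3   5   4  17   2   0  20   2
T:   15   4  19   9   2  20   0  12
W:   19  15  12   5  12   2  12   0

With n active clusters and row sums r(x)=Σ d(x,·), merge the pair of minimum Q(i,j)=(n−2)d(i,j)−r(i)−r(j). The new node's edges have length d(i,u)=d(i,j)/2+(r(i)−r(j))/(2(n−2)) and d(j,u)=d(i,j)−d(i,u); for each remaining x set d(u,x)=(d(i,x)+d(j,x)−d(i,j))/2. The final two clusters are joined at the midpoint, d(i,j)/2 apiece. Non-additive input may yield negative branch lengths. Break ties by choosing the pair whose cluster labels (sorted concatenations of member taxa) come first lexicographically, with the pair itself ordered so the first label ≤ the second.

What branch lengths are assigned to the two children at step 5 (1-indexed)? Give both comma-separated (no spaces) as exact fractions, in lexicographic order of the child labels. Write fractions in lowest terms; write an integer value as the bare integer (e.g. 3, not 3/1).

step 1: merge (F,T) at d=4, Q=-128; branch lengths F→7/6, T→17/6; new cluster FT
  updated: d(C,FT)=11, d(FT,H)=29/2, d(FT,I)=21/2, d(FT,M)=2, d(FT,N)=21/2, d(FT,W)=23/2
step 2: merge (I,W) at d=5, Q=-99; branch lengths I→13/5, W→12/5; new cluster IW
  updated: d(C,IW)=12, d(FT,IW)=17/2, d(H,IW)=19/2, d(IW,M)=15/2, d(IW,N)=7
step 3: merge (FT,M) at d=2, Q=-64; branch lengths FT→29/8, M→-13/8; new cluster FMT
  updated: d(C,FMT)=11, d(FMT,H)=27/4, d(FMT,IW)=7, d(FMT,N)=21/4
step 4: merge (FMT,IW) at d=7, Q=-89/2; branch lengths FMT→31/12, IW→53/12; new cluster FIMTW
  updated: d(C,FIMTW)=8, d(FIMTW,H)=37/8, d(FIMTW,N)=21/8
step 5: merge (C,N) at d=3, Q=-181/8; branch lengths C→123/32, N→-27/32; new cluster CN
  updated: d(CN,FIMTW)=61/16, d(CN,H)=9/2
step 6: merge (CN,FIMTW) at d=61/16, Q=-207/16; branch lengths CN→59/32, FIMTW→63/32; new cluster CFIMNTW
  updated: d(CFIMNTW,H)=85/32
step 7: merge (CFIMNTW,H) at d=85/32; branch lengths CFIMNTW→85/64, H→85/64; new cluster CFHIMNTW
final tree: (((C:123/32,N:-27/32):59/32,(((F:7/6,T:17/6):29/8,M:-13/8):31/12,(I:13/5,W:12/5):53/12):63/32):85/64,H:85/64)
total length: 879/32

123/32,-27/32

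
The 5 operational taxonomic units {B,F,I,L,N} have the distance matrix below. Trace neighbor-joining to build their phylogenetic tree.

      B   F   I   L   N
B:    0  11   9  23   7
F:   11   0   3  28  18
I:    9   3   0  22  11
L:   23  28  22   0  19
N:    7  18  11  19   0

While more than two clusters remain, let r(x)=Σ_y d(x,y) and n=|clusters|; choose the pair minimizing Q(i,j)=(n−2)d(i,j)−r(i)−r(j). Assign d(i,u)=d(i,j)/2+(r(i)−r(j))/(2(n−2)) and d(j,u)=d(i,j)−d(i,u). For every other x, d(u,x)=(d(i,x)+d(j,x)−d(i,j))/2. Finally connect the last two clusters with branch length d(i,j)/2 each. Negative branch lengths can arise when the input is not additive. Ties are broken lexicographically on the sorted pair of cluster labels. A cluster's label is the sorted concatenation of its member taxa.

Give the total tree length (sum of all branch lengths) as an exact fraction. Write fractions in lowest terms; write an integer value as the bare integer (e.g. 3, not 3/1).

1. join F+I (d=3, Q=-96) ⇒ FI; edges |F|=4, |I|=-1
  updated: d(B,FI)=17/2, d(FI,L)=47/2, d(FI,N)=13
2. join B+FI (d=17/2, Q=-133/2) ⇒ BFI; edges |B|=21/8, |FI|=47/8
  updated: d(BFI,L)=19, d(BFI,N)=23/4
3. join BFI+L (d=19, Q=-175/4) ⇒ BFIL; edges |BFI|=23/8, |L|=129/8
  updated: d(BFIL,N)=23/8
4. join BFIL+N (d=23/8) ⇒ BFILN; edges |BFIL|=23/16, |N|=23/16
final tree: (((B:21/8,(F:4,I:-1):47/8):23/8,L:129/8):23/16,N:23/16)
total length: 267/8

267/8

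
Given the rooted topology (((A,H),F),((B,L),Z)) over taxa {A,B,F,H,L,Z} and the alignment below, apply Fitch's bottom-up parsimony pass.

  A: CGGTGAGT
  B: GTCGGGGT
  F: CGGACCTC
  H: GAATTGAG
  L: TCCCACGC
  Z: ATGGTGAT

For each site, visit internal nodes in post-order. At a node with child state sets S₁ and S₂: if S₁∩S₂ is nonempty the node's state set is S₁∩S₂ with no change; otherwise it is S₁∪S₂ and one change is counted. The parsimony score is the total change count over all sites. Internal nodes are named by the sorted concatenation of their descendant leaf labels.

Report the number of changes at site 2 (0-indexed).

AH@0: {C} ∪ {G} = {C,G} (union, +1)
AFH@0: {C,G} ∩ {C} = {C} (intersection, +0)
BL@0: {G} ∪ {T} = {G,T} (union, +1)
BLZ@0: {G,T} ∪ {A} = {A,G,T} (union, +1)
ABFHLZ@0: {C} ∪ {A,G,T} = {A,C,G,T} (union, +1)
AH@1: {G} ∪ {A} = {A,G} (union, +1)
AFH@1: {A,G} ∩ {G} = {G} (intersection, +0)
BL@1: {T} ∪ {C} = {C,T} (union, +1)
BLZ@1: {C,T} ∩ {T} = {T} (intersection, +0)
ABFHLZ@1: {G} ∪ {T} = {G,T} (union, +1)
AH@2: {G} ∪ {A} = {A,G} (union, +1)
AFH@2: {A,G} ∩ {G} = {G} (intersection, +0)
BL@2: {C} ∩ {C} = {C} (intersection, +0)
BLZ@2: {C} ∪ {G} = {C,G} (union, +1)
ABFHLZ@2: {G} ∩ {C,G} = {G} (intersection, +0)
AH@3: {T} ∩ {T} = {T} (intersection, +0)
AFH@3: {T} ∪ {A} = {A,T} (union, +1)
BL@3: {G} ∪ {C} = {C,G} (union, +1)
BLZ@3: {C,G} ∩ {G} = {G} (intersection, +0)
ABFHLZ@3: {A,T} ∪ {G} = {A,G,T} (union, +1)
AH@4: {G} ∪ {T} = {G,T} (union, +1)
AFH@4: {G,T} ∪ {C} = {C,G,T} (union, +1)
BL@4: {G} ∪ {A} = {A,G} (union, +1)
BLZ@4: {A,G} ∪ {T} = {A,G,T} (union, +1)
ABFHLZ@4: {C,G,T} ∩ {A,G,T} = {G,T} (intersection, +0)
AH@5: {A} ∪ {G} = {A,G} (union, +1)
AFH@5: {A,G} ∪ {C} = {A,C,G} (union, +1)
BL@5: {G} ∪ {C} = {C,G} (union, +1)
BLZ@5: {C,G} ∩ {G} = {G} (intersection, +0)
ABFHLZ@5: {A,C,G} ∩ {G} = {G} (intersection, +0)
AH@6: {G} ∪ {A} = {A,G} (union, +1)
AFH@6: {A,G} ∪ {T} = {A,G,T} (union, +1)
BL@6: {G} ∩ {G} = {G} (intersection, +0)
BLZ@6: {G} ∪ {A} = {A,G} (union, +1)
ABFHLZ@6: {A,G,T} ∩ {A,G} = {A,G} (intersection, +0)
AH@7: {T} ∪ {G} = {G,T} (union, +1)
AFH@7: {G,T} ∪ {C} = {C,G,T} (union, +1)
BL@7: {T} ∪ {C} = {C,T} (union, +1)
BLZ@7: {C,T} ∩ {T} = {T} (intersection, +0)
ABFHLZ@7: {C,G,T} ∩ {T} = {T} (intersection, +0)
per-site changes: [4, 3, 2, 3, 4, 3, 3, 3]; total = 25

2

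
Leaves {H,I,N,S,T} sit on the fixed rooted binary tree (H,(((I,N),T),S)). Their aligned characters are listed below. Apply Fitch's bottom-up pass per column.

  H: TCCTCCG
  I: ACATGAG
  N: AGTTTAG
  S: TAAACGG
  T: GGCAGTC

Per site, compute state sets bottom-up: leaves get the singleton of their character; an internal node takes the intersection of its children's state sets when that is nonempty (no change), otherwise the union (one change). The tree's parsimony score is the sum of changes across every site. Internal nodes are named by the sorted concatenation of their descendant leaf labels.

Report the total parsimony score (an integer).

16

site 0, node IN: I={A} ∩ N={A} → {A} (+0)
site 0, node INT: IN={A} ∪ T={G} → {A,G} (+1)
site 0, node INST: INT={A,G} ∪ S={T} → {A,G,T} (+1)
site 0, node HINST: H={T} ∩ INST={A,G,T} → {T} (+0)
site 1, node IN: I={C} ∪ N={G} → {C,G} (+1)
site 1, node INT: IN={C,G} ∩ T={G} → {G} (+0)
site 1, node INST: INT={G} ∪ S={A} → {A,G} (+1)
site 1, node HINST: H={C} ∪ INST={A,G} → {A,C,G} (+1)
site 2, node IN: I={A} ∪ N={T} → {A,T} (+1)
site 2, node INT: IN={A,T} ∪ T={C} → {A,C,T} (+1)
site 2, node INST: INT={A,C,T} ∩ S={A} → {A} (+0)
site 2, node HINST: H={C} ∪ INST={A} → {A,C} (+1)
site 3, node IN: I={T} ∩ N={T} → {T} (+0)
site 3, node INT: IN={T} ∪ T={A} → {A,T} (+1)
site 3, node INST: INT={A,T} ∩ S={A} → {A} (+0)
site 3, node HINST: H={T} ∪ INST={A} → {A,T} (+1)
site 4, node IN: I={G} ∪ N={T} → {G,T} (+1)
site 4, node INT: IN={G,T} ∩ T={G} → {G} (+0)
site 4, node INST: INT={G} ∪ S={C} → {C,G} (+1)
site 4, node HINST: H={C} ∩ INST={C,G} → {C} (+0)
site 5, node IN: I={A} ∩ N={A} → {A} (+0)
site 5, node INT: IN={A} ∪ T={T} → {A,T} (+1)
site 5, node INST: INT={A,T} ∪ S={G} → {A,G,T} (+1)
site 5, node HINST: H={C} ∪ INST={A,G,T} → {A,C,G,T} (+1)
site 6, node IN: I={G} ∩ N={G} → {G} (+0)
site 6, node INT: IN={G} ∪ T={C} → {C,G} (+1)
site 6, node INST: INT={C,G} ∩ S={G} → {G} (+0)
site 6, node HINST: H={G} ∩ INST={G} → {G} (+0)
per-site changes: [2, 3, 3, 2, 2, 3, 1]; total = 16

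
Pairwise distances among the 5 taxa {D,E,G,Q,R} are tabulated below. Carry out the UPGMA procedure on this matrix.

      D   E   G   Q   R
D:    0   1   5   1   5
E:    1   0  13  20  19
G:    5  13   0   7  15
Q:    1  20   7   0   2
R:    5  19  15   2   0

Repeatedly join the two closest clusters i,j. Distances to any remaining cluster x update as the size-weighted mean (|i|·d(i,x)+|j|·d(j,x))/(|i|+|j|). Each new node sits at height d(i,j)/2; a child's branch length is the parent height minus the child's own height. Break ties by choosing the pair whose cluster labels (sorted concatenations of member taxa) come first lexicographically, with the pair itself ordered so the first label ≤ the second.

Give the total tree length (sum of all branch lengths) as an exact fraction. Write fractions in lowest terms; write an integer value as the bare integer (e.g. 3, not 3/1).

step 1: merge (D,E) at d=1; branch lengths D→1/2, E→1/2; new cluster DE
  updated: d(DE,G)=9, d(DE,Q)=21/2, d(DE,R)=12
step 2: merge (Q,R) at d=2; branch lengths Q→1, R→1; new cluster QR
  updated: d(DE,QR)=45/4, d(G,QR)=11
step 3: merge (DE,G) at d=9; branch lengths DE→4, G→9/2; new cluster DEG
  updated: d(DEG,QR)=67/6
step 4: merge (DEG,QR) at d=67/6; branch lengths DEG→13/12, QR→55/12; new cluster DEGQR
final tree: (((D:1/2,E:1/2):4,G:9/2):13/12,(Q:1,R:1):55/12)
total length: 103/6

103/6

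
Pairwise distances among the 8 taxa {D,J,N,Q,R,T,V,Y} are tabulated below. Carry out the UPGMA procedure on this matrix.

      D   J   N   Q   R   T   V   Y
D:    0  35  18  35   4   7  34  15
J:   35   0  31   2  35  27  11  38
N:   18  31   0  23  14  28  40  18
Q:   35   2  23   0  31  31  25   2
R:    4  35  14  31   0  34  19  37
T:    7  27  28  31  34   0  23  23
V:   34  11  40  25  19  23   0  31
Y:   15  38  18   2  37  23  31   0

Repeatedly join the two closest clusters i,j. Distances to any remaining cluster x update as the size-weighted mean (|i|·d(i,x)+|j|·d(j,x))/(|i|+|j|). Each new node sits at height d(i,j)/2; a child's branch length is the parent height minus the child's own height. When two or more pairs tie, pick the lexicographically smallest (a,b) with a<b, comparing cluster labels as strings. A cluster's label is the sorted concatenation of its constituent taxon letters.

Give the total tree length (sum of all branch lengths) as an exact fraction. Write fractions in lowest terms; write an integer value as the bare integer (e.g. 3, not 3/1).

step 1: merge (J,Q) at d=2; branch lengths J→1, Q→1; new cluster JQ
  updated: d(D,JQ)=35, d(JQ,N)=27, d(JQ,R)=33, d(JQ,T)=29, d(JQ,V)=18, d(JQ,Y)=20
step 2: merge (D,R) at d=4; branch lengths D→2, R→2; new cluster DR
  updated: d(DR,JQ)=34, d(DR,N)=16, d(DR,T)=41/2, d(DR,V)=53/2, d(DR,Y)=26
step 3: merge (DR,N) at d=16; branch lengths DR→6, N→8; new cluster DNR
  updated: d(DNR,JQ)=95/3, d(DNR,T)=23, d(DNR,V)=31, d(DNR,Y)=70/3
step 4: merge (JQ,V) at d=18; branch lengths JQ→8, V→9; new cluster JQV
  updated: d(DNR,JQV)=283/9, d(JQV,T)=27, d(JQV,Y)=71/3
step 5: merge (DNR,T) at d=23; branch lengths DNR→7/2, T→23/2; new cluster DNRT
  updated: d(DNRT,JQV)=91/3, d(DNRT,Y)=93/4
step 6: merge (DNRT,Y) at d=93/4; branch lengths DNRT→1/8, Y→93/8; new cluster DNRTY
  updated: d(DNRTY,JQV)=29
step 7: merge (DNRTY,JQV) at d=29; branch lengths DNRTY→23/8, JQV→11/2; new cluster DJNQRTVY
final tree: (((((D:2,R:2):6,N:8):7/2,T:23/2):1/8,Y:93/8):23/8,((J:1,Q:1):8,V:9):11/2)
total length: 577/8

577/8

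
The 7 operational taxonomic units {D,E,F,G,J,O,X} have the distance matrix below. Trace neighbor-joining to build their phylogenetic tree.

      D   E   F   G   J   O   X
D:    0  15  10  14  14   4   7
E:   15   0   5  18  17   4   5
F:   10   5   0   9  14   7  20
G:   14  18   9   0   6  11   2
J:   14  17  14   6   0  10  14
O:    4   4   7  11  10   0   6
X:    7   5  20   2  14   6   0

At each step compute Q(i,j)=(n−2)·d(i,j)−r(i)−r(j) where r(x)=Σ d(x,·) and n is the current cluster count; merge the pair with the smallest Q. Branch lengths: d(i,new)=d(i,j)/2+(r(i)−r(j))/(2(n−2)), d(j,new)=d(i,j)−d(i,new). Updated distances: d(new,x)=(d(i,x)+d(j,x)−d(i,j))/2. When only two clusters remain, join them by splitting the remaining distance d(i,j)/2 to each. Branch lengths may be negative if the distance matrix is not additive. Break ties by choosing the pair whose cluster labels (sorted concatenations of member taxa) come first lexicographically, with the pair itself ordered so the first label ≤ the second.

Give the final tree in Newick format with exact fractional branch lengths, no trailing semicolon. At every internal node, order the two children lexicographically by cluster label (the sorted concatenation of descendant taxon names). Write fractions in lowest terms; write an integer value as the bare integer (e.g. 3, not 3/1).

(((D:63/16,((G:3/2,J:9/2):13/4,X:7/4):41/16):25/16,(E:13/8,F:27/8):59/16):-11/32,O:-11/32)

iteration 1: select G,J (d=6, Q=-105); attach at lengths (3/2, 9/2); label the merged cluster GJ
  updated: d(D,GJ)=11, d(E,GJ)=29/2, d(F,GJ)=17/2, d(GJ,O)=15/2, d(GJ,X)=5
iteration 2: select E,F (d=5, Q=-74); attach at lengths (13/8, 27/8); label the merged cluster EF
  updated: d(D,EF)=10, d(EF,GJ)=9, d(EF,O)=3, d(EF,X)=10
iteration 3: select GJ,X (d=5, Q=-91/2); attach at lengths (13/4, 7/4); label the merged cluster GJX
  updated: d(D,GJX)=13/2, d(EF,GJX)=7, d(GJX,O)=17/4
iteration 4: select D,GJX (d=13/2, Q=-101/4); attach at lengths (63/16, 41/16); label the merged cluster DGJX
  updated: d(DGJX,EF)=21/4, d(DGJX,O)=7/8
iteration 5: select DGJX,EF (d=21/4, Q=-73/8); attach at lengths (25/16, 59/16); label the merged cluster DEFGJX
  updated: d(DEFGJX,O)=-11/16
iteration 6: select DEFGJX,O (d=-11/16); attach at lengths (-11/32, -11/32); label the merged cluster DEFGJOX
final tree: (((D:63/16,((G:3/2,J:9/2):13/4,X:7/4):41/16):25/16,(E:13/8,F:27/8):59/16):-11/32,O:-11/32)
total length: 433/16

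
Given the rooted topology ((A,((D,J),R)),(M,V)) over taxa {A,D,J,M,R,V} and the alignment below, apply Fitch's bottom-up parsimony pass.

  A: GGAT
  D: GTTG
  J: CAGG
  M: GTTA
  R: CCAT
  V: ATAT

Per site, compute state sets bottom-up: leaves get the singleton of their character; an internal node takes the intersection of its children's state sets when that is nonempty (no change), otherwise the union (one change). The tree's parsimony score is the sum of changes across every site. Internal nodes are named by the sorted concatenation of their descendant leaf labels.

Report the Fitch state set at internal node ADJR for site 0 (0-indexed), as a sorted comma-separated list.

[col 0] DJ: children D:{G}, J:{C} ∪→ {C,G}; cost 1
[col 0] DJR: children DJ:{C,G}, R:{C} ∩→ {C}; cost 0
[col 0] ADJR: children A:{G}, DJR:{C} ∪→ {C,G}; cost 1
[col 0] MV: children M:{G}, V:{A} ∪→ {A,G}; cost 1
[col 0] ADJMRV: children ADJR:{C,G}, MV:{A,G} ∩→ {G}; cost 0
[col 1] DJ: children D:{T}, J:{A} ∪→ {A,T}; cost 1
[col 1] DJR: children DJ:{A,T}, R:{C} ∪→ {A,C,T}; cost 1
[col 1] ADJR: children A:{G}, DJR:{A,C,T} ∪→ {A,C,G,T}; cost 1
[col 1] MV: children M:{T}, V:{T} ∩→ {T}; cost 0
[col 1] ADJMRV: children ADJR:{A,C,G,T}, MV:{T} ∩→ {T}; cost 0
[col 2] DJ: children D:{T}, J:{G} ∪→ {G,T}; cost 1
[col 2] DJR: children DJ:{G,T}, R:{A} ∪→ {A,G,T}; cost 1
[col 2] ADJR: children A:{A}, DJR:{A,G,T} ∩→ {A}; cost 0
[col 2] MV: children M:{T}, V:{A} ∪→ {A,T}; cost 1
[col 2] ADJMRV: children ADJR:{A}, MV:{A,T} ∩→ {A}; cost 0
[col 3] DJ: children D:{G}, J:{G} ∩→ {G}; cost 0
[col 3] DJR: children DJ:{G}, R:{T} ∪→ {G,T}; cost 1
[col 3] ADJR: children A:{T}, DJR:{G,T} ∩→ {T}; cost 0
[col 3] MV: children M:{A}, V:{T} ∪→ {A,T}; cost 1
[col 3] ADJMRV: children ADJR:{T}, MV:{A,T} ∩→ {T}; cost 0
per-site changes: [3, 3, 3, 2]; total = 11

C,G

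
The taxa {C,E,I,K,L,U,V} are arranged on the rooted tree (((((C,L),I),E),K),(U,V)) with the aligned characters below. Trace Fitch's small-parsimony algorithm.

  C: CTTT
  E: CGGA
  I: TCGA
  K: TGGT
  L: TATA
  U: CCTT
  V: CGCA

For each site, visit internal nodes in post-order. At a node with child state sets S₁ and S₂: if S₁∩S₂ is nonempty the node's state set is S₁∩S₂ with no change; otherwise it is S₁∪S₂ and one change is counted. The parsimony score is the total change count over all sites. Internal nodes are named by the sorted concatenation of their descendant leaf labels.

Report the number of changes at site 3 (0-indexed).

3

site 0, node CL: C={C} ∪ L={T} → {C,T} (+1)
site 0, node CIL: CL={C,T} ∩ I={T} → {T} (+0)
site 0, node CEIL: CIL={T} ∪ E={C} → {C,T} (+1)
site 0, node CEIKL: CEIL={C,T} ∩ K={T} → {T} (+0)
site 0, node UV: U={C} ∩ V={C} → {C} (+0)
site 0, node CEIKLUV: CEIKL={T} ∪ UV={C} → {C,T} (+1)
site 1, node CL: C={T} ∪ L={A} → {A,T} (+1)
site 1, node CIL: CL={A,T} ∪ I={C} → {A,C,T} (+1)
site 1, node CEIL: CIL={A,C,T} ∪ E={G} → {A,C,G,T} (+1)
site 1, node CEIKL: CEIL={A,C,G,T} ∩ K={G} → {G} (+0)
site 1, node UV: U={C} ∪ V={G} → {C,G} (+1)
site 1, node CEIKLUV: CEIKL={G} ∩ UV={C,G} → {G} (+0)
site 2, node CL: C={T} ∩ L={T} → {T} (+0)
site 2, node CIL: CL={T} ∪ I={G} → {G,T} (+1)
site 2, node CEIL: CIL={G,T} ∩ E={G} → {G} (+0)
site 2, node CEIKL: CEIL={G} ∩ K={G} → {G} (+0)
site 2, node UV: U={T} ∪ V={C} → {C,T} (+1)
site 2, node CEIKLUV: CEIKL={G} ∪ UV={C,T} → {C,G,T} (+1)
site 3, node CL: C={T} ∪ L={A} → {A,T} (+1)
site 3, node CIL: CL={A,T} ∩ I={A} → {A} (+0)
site 3, node CEIL: CIL={A} ∩ E={A} → {A} (+0)
site 3, node CEIKL: CEIL={A} ∪ K={T} → {A,T} (+1)
site 3, node UV: U={T} ∪ V={A} → {A,T} (+1)
site 3, node CEIKLUV: CEIKL={A,T} ∩ UV={A,T} → {A,T} (+0)
per-site changes: [3, 4, 3, 3]; total = 13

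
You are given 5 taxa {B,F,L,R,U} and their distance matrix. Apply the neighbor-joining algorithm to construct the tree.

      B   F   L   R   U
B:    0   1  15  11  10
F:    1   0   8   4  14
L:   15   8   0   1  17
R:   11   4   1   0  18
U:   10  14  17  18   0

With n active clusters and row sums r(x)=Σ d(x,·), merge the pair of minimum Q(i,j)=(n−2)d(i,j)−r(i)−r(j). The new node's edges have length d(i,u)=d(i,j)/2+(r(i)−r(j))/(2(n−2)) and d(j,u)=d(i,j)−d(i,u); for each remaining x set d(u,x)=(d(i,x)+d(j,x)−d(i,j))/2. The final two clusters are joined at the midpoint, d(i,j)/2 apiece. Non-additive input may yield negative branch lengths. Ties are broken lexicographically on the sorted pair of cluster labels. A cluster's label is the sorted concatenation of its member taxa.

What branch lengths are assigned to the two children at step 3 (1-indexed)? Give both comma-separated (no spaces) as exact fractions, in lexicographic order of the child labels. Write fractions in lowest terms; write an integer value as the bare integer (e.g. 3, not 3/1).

27/8,-7/8

step 1: merge (L,R) at d=1, Q=-72; branch lengths L→5/3, R→-2/3; new cluster LR
  updated: d(B,LR)=25/2, d(F,LR)=11/2, d(LR,U)=17
step 2: merge (B,U) at d=10, Q=-89/2; branch lengths B→5/8, U→75/8; new cluster BU
  updated: d(BU,F)=5/2, d(BU,LR)=39/4
step 3: merge (BU,F) at d=5/2, Q=-71/4; branch lengths BU→27/8, F→-7/8; new cluster BFU
  updated: d(BFU,LR)=51/8
step 4: merge (BFU,LR) at d=51/8; branch lengths BFU→51/16, LR→51/16; new cluster BFLRU
final tree: (((B:5/8,U:75/8):27/8,F:-7/8):51/16,(L:5/3,R:-2/3):51/16)
total length: 159/8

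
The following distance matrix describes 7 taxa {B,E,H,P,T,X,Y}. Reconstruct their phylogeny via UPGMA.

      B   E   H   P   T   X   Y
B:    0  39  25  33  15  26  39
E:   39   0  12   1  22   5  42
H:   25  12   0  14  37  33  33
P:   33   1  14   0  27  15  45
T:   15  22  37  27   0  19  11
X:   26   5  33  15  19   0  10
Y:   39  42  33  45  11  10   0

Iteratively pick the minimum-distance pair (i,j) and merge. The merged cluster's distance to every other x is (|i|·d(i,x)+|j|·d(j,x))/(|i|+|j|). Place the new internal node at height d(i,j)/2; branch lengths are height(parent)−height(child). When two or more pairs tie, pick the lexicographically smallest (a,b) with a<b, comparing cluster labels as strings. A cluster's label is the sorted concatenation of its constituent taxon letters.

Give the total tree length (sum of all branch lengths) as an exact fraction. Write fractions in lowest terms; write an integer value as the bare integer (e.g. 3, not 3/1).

385/6

iteration 1: select E,P (d=1); attach at lengths (1/2, 1/2); label the merged cluster EP
  updated: d(B,EP)=36, d(EP,H)=13, d(EP,T)=49/2, d(EP,X)=10, d(EP,Y)=87/2
iteration 2: select EP,X (d=10); attach at lengths (9/2, 5); label the merged cluster EPX
  updated: d(B,EPX)=98/3, d(EPX,H)=59/3, d(EPX,T)=68/3, d(EPX,Y)=97/3
iteration 3: select T,Y (d=11); attach at lengths (11/2, 11/2); label the merged cluster TY
  updated: d(B,TY)=27, d(EPX,TY)=55/2, d(H,TY)=35
iteration 4: select EPX,H (d=59/3); attach at lengths (29/6, 59/6); label the merged cluster EHPX
  updated: d(B,EHPX)=123/4, d(EHPX,TY)=235/8
iteration 5: select B,TY (d=27); attach at lengths (27/2, 8); label the merged cluster BTY
  updated: d(BTY,EHPX)=179/6
iteration 6: select BTY,EHPX (d=179/6); attach at lengths (17/12, 61/12); label the merged cluster BEHPTXY
final tree: ((B:27/2,(T:11/2,Y:11/2):8):17/12,(((E:1/2,P:1/2):9/2,X:5):29/6,H:59/6):61/12)
total length: 385/6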